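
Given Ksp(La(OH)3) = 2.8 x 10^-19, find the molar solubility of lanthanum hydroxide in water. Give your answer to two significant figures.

La(OH)3(s) <=> La^3+(aq) + 3 OH^-(aq)
Ksp = [La^3+][OH^-]^3
If s mol/L of La(OH)3 dissolves, [La^3+] = s and [OH^-] = 3s.
So Ksp = s × (3s)^3 = 27s^4
Solving, s = (2.8 x 10^-19/27)^(1/4) = 1.0 × 10^-5 M

s ≈ 1.0 x 10^-5 M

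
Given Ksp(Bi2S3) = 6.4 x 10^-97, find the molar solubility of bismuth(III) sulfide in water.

2.3 × 10^-20 M

Bi2S3(s) ⇌ 2 Bi^3+ + 3 S^2-
Ksp = [Bi^3+]^2[S^2-]^3
If s mol/L of Bi2S3 dissolves, [Bi^3+] = 2s and [S^2-] = 3s.
Ksp = (2s)^2(3s)^3 = 108s^5
s = (6.4 x 10^-97 / 108)^(1/5) = 2.3 × 10^-20 M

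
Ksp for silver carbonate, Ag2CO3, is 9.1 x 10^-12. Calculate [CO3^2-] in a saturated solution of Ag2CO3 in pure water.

Ag2CO3(s) <=> 2 Ag^+(aq) + CO3^2-(aq)
Ksp = [Ag^+]^2[CO3^2-]
If s mol/L of Ag2CO3 dissolves, [Ag^+] = 2s and [CO3^2-] = s.
Ksp = (2s)^2s = 4s^3
s = (9.1 x 10^-12 / 4)^(1/3) = 1.32 × 10^-4 M
[CO3^2-] = s = 1.3 × 10^-4 M

1.3e-4 M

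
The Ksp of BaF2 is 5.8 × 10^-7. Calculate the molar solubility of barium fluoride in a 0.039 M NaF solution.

3.8 x 10^-4 M

BaF2(s) ⇌ Ba^2+(aq) + 2 F^-(aq)
Ksp = [Ba^2+][F^-]^2
Let s = moles of BaF2 that dissolve per litre. [Ba^2+] = s, [F^-] = 0.039 + 2s ≈ 0.039 (Ksp is small, so little additional dissolves).
Ksp ≈ s × (0.039)^2
s = 3.8 × 10^-4 M
Check: 2s = 7.6 x 10^-4 ≪ 0.039, so the approximation is valid.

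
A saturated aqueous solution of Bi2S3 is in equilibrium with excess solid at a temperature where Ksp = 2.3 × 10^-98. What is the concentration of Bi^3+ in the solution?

[Bi^3+] ≈ 2.3 × 10^-20 M

Bi2S3(s) ⇌ 2 Bi^3+ + 3 S^2-
Ksp = [Bi^3+]^2[S^2-]^3
For each mole of Bi2S3 that dissolves: [Bi^3+] = 2s, [S^2-] = 3s.
Substituting: Ksp = (2s)^2(3s)^3 = 108s^5
s = (2.3 × 10^-98 / 108)^(1/5) = 1.16 × 10^-20 M
[Bi^3+] = 2s = 2.3 x 10^-20 M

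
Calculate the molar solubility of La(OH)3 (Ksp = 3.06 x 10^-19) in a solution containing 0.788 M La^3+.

La(OH)3(s) ⇌ La^3+(aq) + 3 OH^-(aq)
Ksp = [La^3+][OH^-]^3
If s mol/L dissolves here, [La^3+] = 0.788 + s ≈ 0.788, [OH^-] = 3s (common-ion effect: La^3+ is already 0.788 M).
Ksp ≈ 0.788 × (3s)^3
s = 2.43 × 10^-7 M
Check: s = 2.4 × 10^-7 ≪ 0.788, so the approximation is valid.

s = 2.43e-7 M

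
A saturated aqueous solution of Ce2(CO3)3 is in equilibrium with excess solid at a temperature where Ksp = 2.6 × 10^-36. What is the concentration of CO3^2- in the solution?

[CO3^2-] ≈ 9.0 × 10^-8 M

Ce2(CO3)3(s) <=> 2 Ce^3+ + 3 CO3^2-
Ksp = [Ce^3+]^2[CO3^2-]^3
With molar solubility s: [Ce^3+] = 2s, [CO3^2-] = 3s.
Ksp = (2s)^2(3s)^3 = 108s^5
Solving, s = (2.6 × 10^-36/108)^(1/5) = 2.99 x 10^-8 M
[CO3^2-] = 3s = 9.0 x 10^-8 M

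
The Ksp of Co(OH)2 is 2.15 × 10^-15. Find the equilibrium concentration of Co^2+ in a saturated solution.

Co(OH)2(s) <=> Co^2+ + 2 OH^-
Ksp = [Co^2+][OH^-]^2
If s mol/L of Co(OH)2 dissolves, [Co^2+] = s and [OH^-] = 2s.
Ksp = s(2s)^2 = 4s^3
s = (2.15 × 10^-15 / 4)^(1/3) = 8.131 x 10^-6 M
[Co^2+] = s = 8.13 × 10^-6 M

8.13e-6 M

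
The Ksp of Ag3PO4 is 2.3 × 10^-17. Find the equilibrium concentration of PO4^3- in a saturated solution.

[PO4^3-] ≈ 3.0 × 10^-5 M

Ag3PO4(s) <=> 3 Ag^+(aq) + PO4^3-(aq)
Ksp = [Ag^+]^3[PO4^3-]
For each mole of Ag3PO4 that dissolves: [Ag^+] = 3s, [PO4^3-] = s.
Ksp = (3s)^3s = 27s^4
s = (2.3 × 10^-17 / 27)^(1/4) = 3.04 × 10^-5 M
[PO4^3-] = s = 3.0 x 10^-5 M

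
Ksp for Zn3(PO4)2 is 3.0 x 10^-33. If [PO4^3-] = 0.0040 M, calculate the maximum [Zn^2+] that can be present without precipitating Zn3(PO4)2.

[Zn^2+] ≈ 5.7 x 10^-10 M

Zn3(PO4)2(s) ⇌ 3 Zn^2+(aq) + 2 PO4^3-(aq)
Ksp = [Zn^2+]^3[PO4^3-]^2
Precipitation begins when Q = Ksp. With [PO4^3-] = 0.0040 M:
3.0 x 10^-33 = (0.0040)^2 × [Zn^2+]^3
[Zn^2+] = (3.0 x 10^-33 / 1.60 × 10^-5)^(1/3) = 5.7 × 10^-10 M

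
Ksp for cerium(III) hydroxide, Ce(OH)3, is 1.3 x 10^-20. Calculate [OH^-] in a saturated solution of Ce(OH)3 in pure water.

[OH^-] = 1.4 × 10^-5 M

Ce(OH)3(s) <=> Ce^3+ + 3 OH^-
Ksp = [Ce^3+][OH^-]^3
If s mol/L of Ce(OH)3 dissolves, [Ce^3+] = s and [OH^-] = 3s.
Substituting: Ksp = s(3s)^3 = 27s^4
s = (1.3 x 10^-20 / 27)^(1/4) = 4.68 x 10^-6 M
[OH^-] = 3s = 1.4 × 10^-5 M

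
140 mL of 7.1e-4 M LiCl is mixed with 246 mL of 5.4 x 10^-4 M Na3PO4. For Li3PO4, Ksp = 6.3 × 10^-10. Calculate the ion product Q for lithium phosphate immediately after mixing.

Total volume = 140 + 246 = 386 mL.
[Li^+] = 7.1 × 10^-4 × (140/386) = 2.58 × 10^-4 M
[PO4^3-] = 5.4 × 10^-4 × (246/386) = 3.44 × 10^-4 M
Li3PO4(s) ⇌ 3 Li^+ + PO4^3-, so Q = [Li^+]^3[PO4^3-]
Q = (2.58 x 10^-4)^3(3.44 x 10^-4) = 5.9 × 10^-15
Q < Ksp, so no precipitate of Li3PO4 forms.

Q ≈ 5.9e-15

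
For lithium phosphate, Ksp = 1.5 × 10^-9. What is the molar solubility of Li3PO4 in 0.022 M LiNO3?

Li3PO4(s) ⇌ 3 Li^+ + PO4^3-
Ksp = [Li^+]^3[PO4^3-]
If s mol/L dissolves here, [Li^+] = 0.022 + 3s ≈ 0.022, [PO4^3-] = s (since Li^+ from LiNO3 dominates).
Ksp ≈ (0.022)^3 × s
s = 1.4 × 10^-4 M
Check: 3s = 4.2 × 10^-4 ≪ 0.022, so the approximation is valid.

s = 1.4 × 10^-4 M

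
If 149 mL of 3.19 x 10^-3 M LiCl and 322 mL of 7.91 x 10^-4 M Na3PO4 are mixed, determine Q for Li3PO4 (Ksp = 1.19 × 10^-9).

Total volume = 149 + 322 = 471 mL.
[Li^+] = 3.19 x 10^-3 × (149/471) = 1.009 × 10^-3 M
[PO4^3-] = 7.91 x 10^-4 × (322/471) = 5.408 × 10^-4 M
Li3PO4(s) <=> 3 Li^+(aq) + PO4^3-(aq), so Q = [Li^+]^3[PO4^3-]
Q = (1.009 × 10^-3)^3(5.408 x 10^-4) = 5.56 x 10^-13
Q < Ksp, so no precipitate of Li3PO4 forms.

Q ≈ 5.56e-13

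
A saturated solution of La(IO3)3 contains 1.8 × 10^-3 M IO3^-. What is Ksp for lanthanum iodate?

3.5e-12

La(IO3)3(s) <=> La^3+(aq) + 3 IO3^-(aq)
Stoichiometry gives [La^3+] = (1/3)[IO3^-] = 6.00 x 10^-4 M.
Ksp = [La^3+][IO3^-]^3
Ksp = 6.00 × 10^-4 × (1.8 × 10^-3)^3 = 3.5 x 10^-12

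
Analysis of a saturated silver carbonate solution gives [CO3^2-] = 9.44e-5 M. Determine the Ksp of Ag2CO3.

Ksp = 3.36 x 10^-12

Ag2CO3(s) ⇌ 2 Ag^+(aq) + CO3^2-(aq)
Stoichiometry gives [Ag^+] = (2/1)[CO3^2-] = 1.888 × 10^-4 M.
Ksp = [Ag^+]^2[CO3^2-]
Ksp = (1.888 x 10^-4)^2 × 9.44 x 10^-5 = 3.36 × 10^-12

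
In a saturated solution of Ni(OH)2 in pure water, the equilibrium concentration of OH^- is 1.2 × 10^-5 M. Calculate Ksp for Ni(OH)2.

8.6e-16

Ni(OH)2(s) ⇌ Ni^2+ + 2 OH^-
Stoichiometry gives [Ni^2+] = (1/2)[OH^-] = 6.00 × 10^-6 M.
Ksp = [Ni^2+][OH^-]^2
Ksp = 6.00 × 10^-6 × (1.2 × 10^-5)^2 = 8.6 x 10^-16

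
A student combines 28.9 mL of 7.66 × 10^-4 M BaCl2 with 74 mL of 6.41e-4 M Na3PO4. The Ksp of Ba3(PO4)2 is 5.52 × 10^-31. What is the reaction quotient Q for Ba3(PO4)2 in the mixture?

Total volume = 28.9 + 74 = 102.9 mL.
[Ba^2+] = 7.66 × 10^-4 × (28.9/102.9) = 2.151 × 10^-4 M
[PO4^3-] = 6.41 x 10^-4 × (74/102.9) = 4.610 × 10^-4 M
Ba3(PO4)2(s) ⇌ 3 Ba^2+ + 2 PO4^3-, so Q = [Ba^2+]^3[PO4^3-]^2
Q = (2.151 x 10^-4)^3(4.610 × 10^-4)^2 = 2.12 × 10^-18
Q > Ksp, so Ba3(PO4)2 will precipitate.

Q = 2.12 × 10^-18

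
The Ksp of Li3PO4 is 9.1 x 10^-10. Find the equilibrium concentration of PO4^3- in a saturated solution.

[PO4^3-] = 2.4 × 10^-3 M

Li3PO4(s) <=> 3 Li^+(aq) + PO4^3-(aq)
Ksp = [Li^+]^3[PO4^3-]
For each mole of Li3PO4 that dissolves: [Li^+] = 3s, [PO4^3-] = s.
So Ksp = (3s)^3 × s = 27s^4
s = (9.1 x 10^-10 / 27)^(1/4) = 2.41 × 10^-3 M
[PO4^3-] = s = 2.4 x 10^-3 M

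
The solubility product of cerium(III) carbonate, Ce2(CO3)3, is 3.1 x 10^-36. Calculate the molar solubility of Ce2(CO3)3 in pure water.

s ≈ 3.1e-8 M

Ce2(CO3)3(s) ⇌ 2 Ce^3+(aq) + 3 CO3^2-(aq)
Ksp = [Ce^3+]^2[CO3^2-]^3
With molar solubility s: [Ce^3+] = 2s, [CO3^2-] = 3s.
So Ksp = (2s)^2 × (3s)^3 = 108s^5
s^5 = 3.1 x 10^-36 / 108, so s = 3.1 x 10^-8 M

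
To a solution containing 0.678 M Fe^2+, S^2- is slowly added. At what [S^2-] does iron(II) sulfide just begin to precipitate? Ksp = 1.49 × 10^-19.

[S^2-] = 2.20 × 10^-19 M

FeS(s) ⇌ Fe^2+(aq) + S^2-(aq)
Ksp = [Fe^2+][S^2-]
Precipitation begins when Q = Ksp. With [Fe^2+] = 0.678 M:
1.49 × 10^-19 = (0.678) × [S^2-]
[S^2-] = (1.49 × 10^-19 / 6.78 × 10^-1) = 2.20 × 10^-19 M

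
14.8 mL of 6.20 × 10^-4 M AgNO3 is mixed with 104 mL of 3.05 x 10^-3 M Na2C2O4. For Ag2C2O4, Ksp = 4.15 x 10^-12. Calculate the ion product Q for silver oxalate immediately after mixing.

1.59e-11

Total volume = 14.8 + 104 = 118.8 mL.
[Ag^+] = 6.20 × 10^-4 × (14.8/118.8) = 7.724 × 10^-5 M
[C2O4^2-] = 3.05 x 10^-3 × (104/118.8) = 2.670 x 10^-3 M
Ag2C2O4(s) ⇌ 2 Ag^+ + C2O4^2-, so Q = [Ag^+]^2[C2O4^2-]
Q = (7.724 × 10^-5)^2(2.670 × 10^-3) = 1.59 × 10^-11
Q > Ksp, so Ag2C2O4 will precipitate.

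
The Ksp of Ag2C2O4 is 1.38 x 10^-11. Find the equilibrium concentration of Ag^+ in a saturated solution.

Ag2C2O4(s) ⇌ 2 Ag^+(aq) + C2O4^2-(aq)
Ksp = [Ag^+]^2[C2O4^2-]
Let s = molar solubility. Then [Ag^+] = 2s and [C2O4^2-] = s.
Ksp = (2s)^2s = 4s^3
Solving, s = (1.38 x 10^-11/4)^(1/3) = 1.511 × 10^-4 M
[Ag^+] = 2s = 3.02 × 10^-4 M

3.02 × 10^-4 M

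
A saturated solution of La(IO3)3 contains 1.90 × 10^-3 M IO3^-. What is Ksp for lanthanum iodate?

La(IO3)3(s) ⇌ La^3+(aq) + 3 IO3^-(aq)
Stoichiometry gives [La^3+] = (1/3)[IO3^-] = 6.333 × 10^-4 M.
Ksp = [La^3+][IO3^-]^3
Ksp = 6.333 × 10^-4 × (1.90 x 10^-3)^3 = 4.34 × 10^-12

Ksp ≈ 4.34 × 10^-12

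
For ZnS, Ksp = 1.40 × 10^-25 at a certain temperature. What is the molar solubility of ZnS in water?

s ≈ 3.74 × 10^-13 M

ZnS(s) ⇌ Zn^2+(aq) + S^2-(aq)
Ksp = [Zn^2+][S^2-]
If s mol/L of ZnS dissolves, [Zn^2+] = s and [S^2-] = s.
Ksp = (s)(s) = s^2
s = (1.40 × 10^-25)^(1/2) = 3.74 x 10^-13 M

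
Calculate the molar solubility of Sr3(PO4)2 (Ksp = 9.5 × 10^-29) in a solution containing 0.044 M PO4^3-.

Sr3(PO4)2(s) ⇌ 3 Sr^2+(aq) + 2 PO4^3-(aq)
Ksp = [Sr^2+]^3[PO4^3-]^2
If s mol/L dissolves here, [Sr^2+] = 3s, [PO4^3-] = 0.044 + 2s ≈ 0.044 (Ksp is small, so little additional dissolves).
Ksp ≈ (3s)^3 × (0.044)^2
s = 1.2 × 10^-9 M
Check: 2s = 2.4 x 10^-9 ≪ 0.044, so the approximation is valid.

s ≈ 1.2 x 10^-9 M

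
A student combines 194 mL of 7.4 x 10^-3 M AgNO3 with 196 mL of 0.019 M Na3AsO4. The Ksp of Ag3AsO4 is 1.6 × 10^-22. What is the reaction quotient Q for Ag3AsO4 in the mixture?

Q ≈ 4.8 × 10^-10

Total volume = 194 + 196 = 390 mL.
[Ag^+] = 7.4 × 10^-3 × (194/390) = 3.68 × 10^-3 M
[AsO4^3-] = 1.9 × 10^-2 × (196/390) = 9.55 x 10^-3 M
Ag3AsO4(s) ⇌ 3 Ag^+(aq) + AsO4^3-(aq), so Q = [Ag^+]^3[AsO4^3-]
Q = (3.68 x 10^-3)^3(9.55 × 10^-3) = 4.8 x 10^-10
Q > Ksp, so Ag3AsO4 will precipitate.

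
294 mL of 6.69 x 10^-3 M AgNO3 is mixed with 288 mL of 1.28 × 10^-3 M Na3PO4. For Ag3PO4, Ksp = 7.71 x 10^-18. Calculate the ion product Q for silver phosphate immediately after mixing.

Total volume = 294 + 288 = 582 mL.
[Ag^+] = 6.69 × 10^-3 × (294/582) = 3.379 × 10^-3 M
[PO4^3-] = 1.28 × 10^-3 × (288/582) = 6.334 × 10^-4 M
Ag3PO4(s) <=> 3 Ag^+(aq) + PO4^3-(aq), so Q = [Ag^+]^3[PO4^3-]
Q = (3.379 × 10^-3)^3(6.334 × 10^-4) = 2.44 × 10^-11
Q > Ksp, so Ag3PO4 will precipitate.

Q ≈ 2.44e-11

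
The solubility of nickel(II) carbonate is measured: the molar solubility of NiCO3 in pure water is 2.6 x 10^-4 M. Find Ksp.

Ksp ≈ 6.8 x 10^-8

NiCO3(s) ⇌ Ni^2+(aq) + CO3^2-(aq)
For each mole of NiCO3 that dissolves: [Ni^2+] = s, [CO3^2-] = s.
Ksp = [Ni^2+][CO3^2-]
Ksp = s × s = s^2
Ksp = (2.6 x 10^-4)^2 = 6.8 × 10^-8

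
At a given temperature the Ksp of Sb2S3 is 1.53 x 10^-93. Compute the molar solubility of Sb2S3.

s = 1.07 × 10^-19 M

Sb2S3(s) <=> 2 Sb^3+(aq) + 3 S^2-(aq)
Ksp = [Sb^3+]^2[S^2-]^3
If s mol/L of Sb2S3 dissolves, [Sb^3+] = 2s and [S^2-] = 3s.
So Ksp = (2s)^2 × (3s)^3 = 108s^5
Solving, s = (1.53 x 10^-93/108)^(1/5) = 1.07 × 10^-19 M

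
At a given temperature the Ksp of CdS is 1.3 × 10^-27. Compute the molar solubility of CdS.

s ≈ 3.6e-14 M

CdS(s) ⇌ Cd^2+(aq) + S^2-(aq)
Ksp = [Cd^2+][S^2-]
If s mol/L of CdS dissolves, [Cd^2+] = s and [S^2-] = s.
Ksp = s × s = s^2
s = √(1.3 × 10^-27) = 3.6 × 10^-14 M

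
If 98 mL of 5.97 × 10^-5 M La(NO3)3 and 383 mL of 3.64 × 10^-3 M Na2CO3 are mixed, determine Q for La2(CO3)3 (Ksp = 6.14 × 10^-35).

Total volume = 98 + 383 = 481 mL.
[La^3+] = 5.97 × 10^-5 × (98/481) = 1.216 x 10^-5 M
[CO3^2-] = 3.64 × 10^-3 × (383/481) = 2.898 x 10^-3 M
La2(CO3)3(s) ⇌ 2 La^3+(aq) + 3 CO3^2-(aq), so Q = [La^3+]^2[CO3^2-]^3
Q = (1.216 x 10^-5)^2(2.898 x 10^-3)^3 = 3.60 × 10^-18
Q > Ksp, so La2(CO3)3 will precipitate.

Q ≈ 3.60 × 10^-18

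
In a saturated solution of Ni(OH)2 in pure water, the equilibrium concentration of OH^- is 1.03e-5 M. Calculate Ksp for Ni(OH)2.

Ni(OH)2(s) <=> Ni^2+ + 2 OH^-
Stoichiometry gives [Ni^2+] = (1/2)[OH^-] = 5.150 × 10^-6 M.
Ksp = [Ni^2+][OH^-]^2
Ksp = 5.150 × 10^-6 × (1.03 × 10^-5)^2 = 5.46 × 10^-16

5.46 × 10^-16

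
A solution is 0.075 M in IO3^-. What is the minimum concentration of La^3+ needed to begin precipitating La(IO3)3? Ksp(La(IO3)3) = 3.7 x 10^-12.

La(IO3)3(s) ⇌ La^3+(aq) + 3 IO3^-(aq)
Ksp = [La^3+][IO3^-]^3
Precipitation begins when Q = Ksp. With [IO3^-] = 0.075 M:
3.7 x 10^-12 = (0.075)^3 × [La^3+]
[La^3+] = (3.7 x 10^-12 / 4.22 × 10^-4) = 8.8 × 10^-9 M

[La^3+] ≈ 8.8 × 10^-9 M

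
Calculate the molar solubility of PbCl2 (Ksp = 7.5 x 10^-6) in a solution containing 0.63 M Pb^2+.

PbCl2(s) <=> Pb^2+(aq) + 2 Cl^-(aq)
Ksp = [Pb^2+][Cl^-]^2
Let s = moles of PbCl2 that dissolve per litre. [Pb^2+] = 0.63 + s ≈ 0.63, [Cl^-] = 2s (common-ion effect: Pb^2+ is already 0.63 M).
Ksp ≈ 0.63 × (2s)^2
s = 1.7 × 10^-3 M
Check: s = 1.7 × 10^-3 ≪ 0.63, so the approximation is valid.

s ≈ 1.7 × 10^-3 M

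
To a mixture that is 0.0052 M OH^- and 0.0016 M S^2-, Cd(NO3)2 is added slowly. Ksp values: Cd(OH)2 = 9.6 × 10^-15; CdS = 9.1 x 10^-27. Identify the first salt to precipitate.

CdS

Each salt begins to precipitate when Q = Ksp, i.e. when [Cd^2+] reaches its threshold.
For Cd(OH)2: 9.6 × 10^-15 = (0.0052)^2 × [Cd^2+]  ⇒  [Cd^2+] = 3.6 x 10^-10 M.
For CdS: 9.1 x 10^-27 = 0.0016 × [Cd^2+]  ⇒  [Cd^2+] = 5.7 × 10^-24 M.
The salt with the lower threshold [Cd^2+] precipitates first: CdS.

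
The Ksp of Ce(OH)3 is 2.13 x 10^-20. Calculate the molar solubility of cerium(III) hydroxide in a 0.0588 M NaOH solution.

1.05 × 10^-16 M

Ce(OH)3(s) ⇌ Ce^3+ + 3 OH^-
Ksp = [Ce^3+][OH^-]^3
If s mol/L dissolves here, [Ce^3+] = s, [OH^-] = 0.0588 + 3s ≈ 0.0588 (since OH^- from NaOH dominates).
Ksp ≈ s × (0.0588)^3
s = 1.05 × 10^-16 M
Check: 3s = 3.1 × 10^-16 ≪ 0.0588, so the approximation is valid.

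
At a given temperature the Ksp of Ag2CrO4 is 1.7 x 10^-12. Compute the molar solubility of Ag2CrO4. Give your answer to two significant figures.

Ag2CrO4(s) <=> 2 Ag^+ + CrO4^2-
Ksp = [Ag^+]^2[CrO4^2-]
If s mol/L of Ag2CrO4 dissolves, [Ag^+] = 2s and [CrO4^2-] = s.
So Ksp = (2s)^2 × s = 4s^3
s^3 = 1.7 x 10^-12 / 4, so s = 7.5 × 10^-5 M

s ≈ 7.5e-5 M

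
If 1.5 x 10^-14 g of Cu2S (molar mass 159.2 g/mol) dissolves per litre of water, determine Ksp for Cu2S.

3.3e-48

Molar solubility s = (1.5 × 10^-14 g/L) / (159.2 g/mol) = 9.42 × 10^-17 M.
Cu2S(s) ⇌ 2 Cu^+(aq) + S^2-(aq)
For each mole of Cu2S that dissolves: [Cu^+] = 2s, [S^2-] = s.
Ksp = [Cu^+]^2[S^2-]
Substituting: Ksp = (2s)^2s = 4s^3
With s = 9.42 × 10^-17: Ksp = 3.3 × 10^-48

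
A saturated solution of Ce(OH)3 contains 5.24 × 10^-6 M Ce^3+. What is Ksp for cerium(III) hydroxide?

Ce(OH)3(s) <=> Ce^3+ + 3 OH^-
Stoichiometry gives [OH^-] = (3/1)[Ce^3+] = 1.572 × 10^-5 M.
Ksp = [Ce^3+][OH^-]^3
Ksp = 5.24 x 10^-6 × (1.572 × 10^-5)^3 = 2.04 × 10^-20

Ksp ≈ 2.04e-20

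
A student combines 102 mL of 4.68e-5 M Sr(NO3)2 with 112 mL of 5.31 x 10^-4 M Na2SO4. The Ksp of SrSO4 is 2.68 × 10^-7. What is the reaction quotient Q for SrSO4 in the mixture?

Total volume = 102 + 112 = 214 mL.
[Sr^2+] = 4.68 × 10^-5 × (102/214) = 2.231 × 10^-5 M
[SO4^2-] = 5.31 × 10^-4 × (112/214) = 2.779 × 10^-4 M
SrSO4(s) ⇌ Sr^2+ + SO4^2-, so Q = [Sr^2+][SO4^2-]
Q = (2.231 x 10^-5)(2.779 × 10^-4) = 6.20 x 10^-9
Q < Ksp, so no precipitate of SrSO4 forms.

Q = 6.20e-9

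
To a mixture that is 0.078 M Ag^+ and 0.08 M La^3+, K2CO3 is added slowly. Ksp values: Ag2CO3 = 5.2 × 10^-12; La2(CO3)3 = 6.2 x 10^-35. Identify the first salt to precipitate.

La2(CO3)3

Each salt begins to precipitate when Q = Ksp, i.e. when [CO3^2-] reaches its threshold.
For Ag2CO3: 5.2 × 10^-12 = (0.078)^2 × [CO3^2-]  ⇒  [CO3^2-] = 8.5 × 10^-10 M.
For La2(CO3)3: 6.2 x 10^-35 = (0.08)^2 × [CO3^2-]^3  ⇒  [CO3^2-] = 2.1 × 10^-11 M.
The salt with the lower threshold [CO3^2-] precipitates first: La2(CO3)3.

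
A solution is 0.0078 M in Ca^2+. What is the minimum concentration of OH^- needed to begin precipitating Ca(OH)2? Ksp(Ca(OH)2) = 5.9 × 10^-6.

Ca(OH)2(s) ⇌ Ca^2+(aq) + 2 OH^-(aq)
Ksp = [Ca^2+][OH^-]^2
Precipitation begins when Q = Ksp. With [Ca^2+] = 0.0078 M:
5.9 × 10^-6 = (0.0078) × [OH^-]^2
[OH^-] = (5.9 × 10^-6 / 7.8 x 10^-3)^(1/2) = 2.8 x 10^-2 M

[OH^-] = 2.8e-2 M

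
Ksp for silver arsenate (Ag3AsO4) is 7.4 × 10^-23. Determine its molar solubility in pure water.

1.3 × 10^-6 M

Ag3AsO4(s) ⇌ 3 Ag^+ + AsO4^3-
Ksp = [Ag^+]^3[AsO4^3-]
If s mol/L of Ag3AsO4 dissolves, [Ag^+] = 3s and [AsO4^3-] = s.
Substituting: Ksp = (3s)^3s = 27s^4
s^4 = 7.4 × 10^-23 / 27, so s = 1.3 x 10^-6 M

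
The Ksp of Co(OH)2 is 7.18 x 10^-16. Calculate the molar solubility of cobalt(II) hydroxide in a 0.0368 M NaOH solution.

Co(OH)2(s) ⇌ Co^2+(aq) + 2 OH^-(aq)
Ksp = [Co^2+][OH^-]^2
Let s = moles of Co(OH)2 that dissolve per litre. [Co^2+] = s, [OH^-] = 0.0368 + 2s ≈ 0.0368 (since OH^- from NaOH dominates).
Ksp ≈ s × (0.0368)^2
s = 5.30 × 10^-13 M
Check: 2s = 1.1 x 10^-12 ≪ 0.0368, so the approximation is valid.

s ≈ 5.30 x 10^-13 M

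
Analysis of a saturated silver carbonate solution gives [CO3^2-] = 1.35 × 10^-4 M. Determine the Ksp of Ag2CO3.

Ag2CO3(s) ⇌ 2 Ag^+ + CO3^2-
Stoichiometry gives [Ag^+] = (2/1)[CO3^2-] = 2.700 × 10^-4 M.
Ksp = [Ag^+]^2[CO3^2-]
Ksp = (2.700 × 10^-4)^2 × 1.35 × 10^-4 = 9.84 x 10^-12

Ksp = 9.84e-12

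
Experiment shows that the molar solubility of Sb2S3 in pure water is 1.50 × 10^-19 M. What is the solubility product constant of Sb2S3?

Sb2S3(s) <=> 2 Sb^3+(aq) + 3 S^2-(aq)
With molar solubility s: [Sb^3+] = 2s, [S^2-] = 3s.
Ksp = [Sb^3+]^2[S^2-]^3
Substituting: Ksp = (2s)^2(3s)^3 = 108s^5
With s = 1.50 × 10^-19: Ksp = 8.20 × 10^-93

Ksp ≈ 8.20 × 10^-93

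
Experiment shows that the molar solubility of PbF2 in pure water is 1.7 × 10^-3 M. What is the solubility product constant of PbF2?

PbF2(s) ⇌ Pb^2+(aq) + 2 F^-(aq)
Let s = molar solubility. Then [Pb^2+] = s and [F^-] = 2s.
Ksp = [Pb^2+][F^-]^2
So Ksp = s × (2s)^2 = 4s^3
Ksp = 4 × (1.7 × 10^-3)^3 = 2.0 × 10^-8

Ksp ≈ 2.0e-8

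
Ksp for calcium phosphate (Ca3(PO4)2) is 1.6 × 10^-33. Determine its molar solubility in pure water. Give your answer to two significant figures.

Ca3(PO4)2(s) <=> 3 Ca^2+ + 2 PO4^3-
Ksp = [Ca^2+]^3[PO4^3-]^2
Let s = molar solubility. Then [Ca^2+] = 3s and [PO4^3-] = 2s.
Ksp = (3s)^3(2s)^2 = 108s^5
Solving, s = (1.6 × 10^-33/108)^(1/5) = 1.1 × 10^-7 M

s = 1.1e-7 M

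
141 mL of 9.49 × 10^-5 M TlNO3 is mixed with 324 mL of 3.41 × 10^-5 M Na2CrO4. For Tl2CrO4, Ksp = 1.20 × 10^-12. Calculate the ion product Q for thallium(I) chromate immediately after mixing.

Q ≈ 1.97e-14

Total volume = 141 + 324 = 465 mL.
[Tl^+] = 9.49 x 10^-5 × (141/465) = 2.878 × 10^-5 M
[CrO4^2-] = 3.41 x 10^-5 × (324/465) = 2.376 × 10^-5 M
Tl2CrO4(s) <=> 2 Tl^+ + CrO4^2-, so Q = [Tl^+]^2[CrO4^2-]
Q = (2.878 x 10^-5)^2(2.376 x 10^-5) = 1.97 × 10^-14
Q < Ksp, so no precipitate of Tl2CrO4 forms.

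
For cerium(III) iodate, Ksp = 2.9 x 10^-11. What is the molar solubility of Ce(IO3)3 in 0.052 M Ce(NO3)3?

s ≈ 2.7 × 10^-4 M

Ce(IO3)3(s) ⇌ Ce^3+ + 3 IO3^-
Ksp = [Ce^3+][IO3^-]^3
Let s = moles of Ce(IO3)3 that dissolve per litre. [Ce^3+] = 0.052 + s ≈ 0.052, [IO3^-] = 3s (common-ion effect: Ce^3+ is already 0.052 M).
Ksp ≈ 0.052 × (3s)^3
s = 2.7 × 10^-4 M
Check: s = 2.7 × 10^-4 ≪ 0.052, so the approximation is valid.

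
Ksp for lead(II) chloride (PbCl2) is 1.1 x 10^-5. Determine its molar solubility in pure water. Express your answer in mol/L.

s = 0.014 M

PbCl2(s) ⇌ Pb^2+ + 2 Cl^-
Ksp = [Pb^2+][Cl^-]^2
For each mole of PbCl2 that dissolves: [Pb^2+] = s, [Cl^-] = 2s.
Substituting: Ksp = s(2s)^2 = 4s^3
Solving, s = (1.1 x 10^-5/4)^(1/3) = 1.4 x 10^-2 M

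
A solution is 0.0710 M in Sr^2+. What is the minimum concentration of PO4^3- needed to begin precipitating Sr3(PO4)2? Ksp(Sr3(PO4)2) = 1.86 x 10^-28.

Sr3(PO4)2(s) ⇌ 3 Sr^2+(aq) + 2 PO4^3-(aq)
Ksp = [Sr^2+]^3[PO4^3-]^2
Precipitation begins when Q = Ksp. With [Sr^2+] = 0.0710 M:
1.86 x 10^-28 = (0.0710)^3 × [PO4^3-]^2
[PO4^3-] = (1.86 x 10^-28 / 3.579 × 10^-4)^(1/2) = 7.21 x 10^-13 M

[PO4^3-] = 7.21e-13 M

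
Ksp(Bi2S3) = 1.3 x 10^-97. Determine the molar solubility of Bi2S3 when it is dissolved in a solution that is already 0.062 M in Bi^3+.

1.1 × 10^-32 M

Bi2S3(s) ⇌ 2 Bi^3+(aq) + 3 S^2-(aq)
Ksp = [Bi^3+]^2[S^2-]^3
If s mol/L dissolves here, [Bi^3+] = 0.062 + 2s ≈ 0.062, [S^2-] = 3s (common-ion effect: Bi^3+ is already 0.062 M).
Ksp ≈ (0.062)^2 × (3s)^3
s = 1.1 × 10^-32 M
Check: 2s = 2.2 × 10^-32 ≪ 0.062, so the approximation is valid.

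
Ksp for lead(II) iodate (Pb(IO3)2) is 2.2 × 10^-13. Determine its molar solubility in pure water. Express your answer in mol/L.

s = 3.8 × 10^-5 M

Pb(IO3)2(s) ⇌ Pb^2+ + 2 IO3^-
Ksp = [Pb^2+][IO3^-]^2
If s mol/L of Pb(IO3)2 dissolves, [Pb^2+] = s and [IO3^-] = 2s.
So Ksp = s × (2s)^2 = 4s^3
Solving, s = (2.2 × 10^-13/4)^(1/3) = 3.8 × 10^-5 M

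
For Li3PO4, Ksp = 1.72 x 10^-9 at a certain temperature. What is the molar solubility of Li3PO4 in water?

Li3PO4(s) ⇌ 3 Li^+ + PO4^3-
Ksp = [Li^+]^3[PO4^3-]
Let s = molar solubility. Then [Li^+] = 3s and [PO4^3-] = s.
Substituting: Ksp = (3s)^3s = 27s^4
Solving, s = (1.72 x 10^-9/27)^(1/4) = 2.83 × 10^-3 M

s ≈ 2.83e-3 M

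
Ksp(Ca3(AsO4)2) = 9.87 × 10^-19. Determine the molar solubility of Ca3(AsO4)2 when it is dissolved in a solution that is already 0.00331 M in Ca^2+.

2.61 × 10^-6 M

Ca3(AsO4)2(s) ⇌ 3 Ca^2+(aq) + 2 AsO4^3-(aq)
Ksp = [Ca^2+]^3[AsO4^3-]^2
Let s = moles of Ca3(AsO4)2 that dissolve per litre. [Ca^2+] = 0.00331 + 3s ≈ 0.00331, [AsO4^3-] = 2s (Ksp is small, so little additional dissolves).
Ksp ≈ (0.00331)^3 × (2s)^2
s = 2.61 x 10^-6 M
Check: 3s = 7.8 × 10^-6 ≪ 0.00331, so the approximation is valid.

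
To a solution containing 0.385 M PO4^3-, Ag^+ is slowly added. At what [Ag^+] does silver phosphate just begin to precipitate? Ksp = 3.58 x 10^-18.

Ag3PO4(s) ⇌ 3 Ag^+(aq) + PO4^3-(aq)
Ksp = [Ag^+]^3[PO4^3-]
Precipitation begins when Q = Ksp. With [PO4^3-] = 0.385 M:
3.58 x 10^-18 = (0.385) × [Ag^+]^3
[Ag^+] = (3.58 x 10^-18 / 3.85 × 10^-1)^(1/3) = 2.10 × 10^-6 M

[Ag^+] ≈ 2.10 × 10^-6 M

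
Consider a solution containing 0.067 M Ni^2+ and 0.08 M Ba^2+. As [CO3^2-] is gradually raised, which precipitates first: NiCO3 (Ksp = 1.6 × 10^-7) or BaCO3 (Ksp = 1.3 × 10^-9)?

BaCO3

Precipitation of each salt starts when its ion product equals its Ksp.
For NiCO3: 1.6 × 10^-7 = 0.067 × [CO3^2-]  ⇒  [CO3^2-] = 2.4 × 10^-6 M.
For BaCO3: 1.3 × 10^-9 = 0.08 × [CO3^2-]  ⇒  [CO3^2-] = 1.6 x 10^-8 M.
The salt with the lower threshold [CO3^2-] precipitates first: BaCO3.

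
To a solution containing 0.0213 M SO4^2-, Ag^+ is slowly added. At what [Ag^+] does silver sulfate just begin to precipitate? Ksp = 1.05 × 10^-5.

Ag2SO4(s) ⇌ 2 Ag^+ + SO4^2-
Ksp = [Ag^+]^2[SO4^2-]
Precipitation begins when Q = Ksp. With [SO4^2-] = 0.0213 M:
1.05 × 10^-5 = (0.0213) × [Ag^+]^2
[Ag^+] = (1.05 × 10^-5 / 2.13 × 10^-2)^(1/2) = 2.22 × 10^-2 M

[Ag^+] = 2.22e-2 M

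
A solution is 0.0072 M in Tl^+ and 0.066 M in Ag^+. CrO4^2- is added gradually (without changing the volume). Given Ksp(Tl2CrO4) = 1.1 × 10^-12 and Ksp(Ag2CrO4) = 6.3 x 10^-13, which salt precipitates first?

Each salt begins to precipitate when Q = Ksp, i.e. when [CrO4^2-] reaches its threshold.
For Tl2CrO4: 1.1 × 10^-12 = (0.0072)^2 × [CrO4^2-]  ⇒  [CrO4^2-] = 2.1 × 10^-8 M.
For Ag2CrO4: 6.3 x 10^-13 = (0.066)^2 × [CrO4^2-]  ⇒  [CrO4^2-] = 1.4 × 10^-10 M.
The salt with the lower threshold [CrO4^2-] precipitates first: Ag2CrO4.

Ag2CrO4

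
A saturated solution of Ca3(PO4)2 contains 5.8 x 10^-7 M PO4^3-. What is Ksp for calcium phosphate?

Ca3(PO4)2(s) ⇌ 3 Ca^2+(aq) + 2 PO4^3-(aq)
Stoichiometry gives [Ca^2+] = (3/2)[PO4^3-] = 8.70 × 10^-7 M.
Ksp = [Ca^2+]^3[PO4^3-]^2
Ksp = (8.70 × 10^-7)^3 × (5.8 × 10^-7)^2 = 2.2 x 10^-31

2.2 x 10^-31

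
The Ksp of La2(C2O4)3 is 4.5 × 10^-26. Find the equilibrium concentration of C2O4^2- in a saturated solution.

La2(C2O4)3(s) <=> 2 La^3+(aq) + 3 C2O4^2-(aq)
Ksp = [La^3+]^2[C2O4^2-]^3
With molar solubility s: [La^3+] = 2s, [C2O4^2-] = 3s.
Substituting: Ksp = (2s)^2(3s)^3 = 108s^5
s = (4.5 × 10^-26 / 108)^(1/5) = 3.34 × 10^-6 M
[C2O4^2-] = 3s = 1.0 × 10^-5 M

[C2O4^2-] ≈ 1.0 × 10^-5 M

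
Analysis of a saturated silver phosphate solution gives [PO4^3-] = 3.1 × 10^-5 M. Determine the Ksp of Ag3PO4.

Ksp ≈ 2.5 × 10^-17

Ag3PO4(s) <=> 3 Ag^+(aq) + PO4^3-(aq)
Stoichiometry gives [Ag^+] = (3/1)[PO4^3-] = 9.30 × 10^-5 M.
Ksp = [Ag^+]^3[PO4^3-]
Ksp = (9.30 × 10^-5)^3 × 3.1 × 10^-5 = 2.5 × 10^-17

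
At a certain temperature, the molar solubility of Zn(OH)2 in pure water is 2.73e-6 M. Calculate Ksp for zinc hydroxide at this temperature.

Ksp = 8.14 × 10^-17

Zn(OH)2(s) <=> Zn^2+(aq) + 2 OH^-(aq)
For each mole of Zn(OH)2 that dissolves: [Zn^2+] = s, [OH^-] = 2s.
Ksp = [Zn^2+][OH^-]^2
Substituting: Ksp = s(2s)^2 = 4s^3
With s = 2.73 x 10^-6: Ksp = 8.14 x 10^-17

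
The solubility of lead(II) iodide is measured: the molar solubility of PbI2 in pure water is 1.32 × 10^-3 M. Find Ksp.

PbI2(s) ⇌ Pb^2+ + 2 I^-
If s mol/L of PbI2 dissolves, [Pb^2+] = s and [I^-] = 2s.
Ksp = [Pb^2+][I^-]^2
Substituting: Ksp = s(2s)^2 = 4s^3
With s = 1.32 x 10^-3: Ksp = 9.20 × 10^-9

Ksp ≈ 9.20 × 10^-9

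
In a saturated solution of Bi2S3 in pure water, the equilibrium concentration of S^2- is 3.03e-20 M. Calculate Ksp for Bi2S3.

1.14 × 10^-98

Bi2S3(s) <=> 2 Bi^3+ + 3 S^2-
Stoichiometry gives [Bi^3+] = (2/3)[S^2-] = 2.020 × 10^-20 M.
Ksp = [Bi^3+]^2[S^2-]^3
Ksp = (2.020 × 10^-20)^2 × (3.03 × 10^-20)^3 = 1.14 x 10^-98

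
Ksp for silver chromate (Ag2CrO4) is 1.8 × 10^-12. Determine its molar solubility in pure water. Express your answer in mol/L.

s ≈ 7.7 x 10^-5 M

Ag2CrO4(s) ⇌ 2 Ag^+ + CrO4^2-
Ksp = [Ag^+]^2[CrO4^2-]
If s mol/L of Ag2CrO4 dissolves, [Ag^+] = 2s and [CrO4^2-] = s.
Ksp = (2s)^2s = 4s^3
s = (1.8 × 10^-12 / 4)^(1/3) = 7.7 × 10^-5 M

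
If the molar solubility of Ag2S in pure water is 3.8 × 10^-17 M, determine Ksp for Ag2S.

Ksp = 2.2e-49

Ag2S(s) <=> 2 Ag^+(aq) + S^2-(aq)
For each mole of Ag2S that dissolves: [Ag^+] = 2s, [S^2-] = s.
Ksp = [Ag^+]^2[S^2-]
So Ksp = (2s)^2 × s = 4s^3
With s = 3.8 × 10^-17: Ksp = 2.2 × 10^-49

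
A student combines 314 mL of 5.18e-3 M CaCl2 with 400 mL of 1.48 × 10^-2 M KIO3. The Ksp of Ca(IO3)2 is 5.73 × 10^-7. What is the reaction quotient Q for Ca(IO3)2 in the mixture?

Total volume = 314 + 400 = 714 mL.
[Ca^2+] = 5.18 × 10^-3 × (314/714) = 2.278 × 10^-3 M
[IO3^-] = 1.48 × 10^-2 × (400/714) = 8.291 × 10^-3 M
Ca(IO3)2(s) ⇌ Ca^2+(aq) + 2 IO3^-(aq), so Q = [Ca^2+][IO3^-]^2
Q = (2.278 x 10^-3)(8.291 × 10^-3)^2 = 1.57 × 10^-7
Q < Ksp, so no precipitate of Ca(IO3)2 forms.

Q ≈ 1.57 × 10^-7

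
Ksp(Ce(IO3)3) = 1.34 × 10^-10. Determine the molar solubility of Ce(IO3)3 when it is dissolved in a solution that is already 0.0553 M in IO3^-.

s ≈ 7.92e-7 M

Ce(IO3)3(s) ⇌ Ce^3+ + 3 IO3^-
Ksp = [Ce^3+][IO3^-]^3
If s mol/L dissolves here, [Ce^3+] = s, [IO3^-] = 0.0553 + 3s ≈ 0.0553 (since the IO3^- already present dominates).
Ksp ≈ s × (0.0553)^3
s = 7.92 × 10^-7 M
Check: 3s = 2.4 × 10^-6 ≪ 0.0553, so the approximation is valid.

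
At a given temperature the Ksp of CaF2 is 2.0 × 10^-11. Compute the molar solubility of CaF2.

CaF2(s) ⇌ Ca^2+ + 2 F^-
Ksp = [Ca^2+][F^-]^2
Let s = molar solubility. Then [Ca^2+] = s and [F^-] = 2s.
Substituting: Ksp = s(2s)^2 = 4s^3
s^3 = 2.0 × 10^-11 / 4, so s = 1.7 × 10^-4 M

s = 1.7 × 10^-4 M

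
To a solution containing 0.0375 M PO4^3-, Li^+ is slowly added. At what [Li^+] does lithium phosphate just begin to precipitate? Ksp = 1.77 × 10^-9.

[Li^+] ≈ 3.61 × 10^-3 M

Li3PO4(s) ⇌ 3 Li^+ + PO4^3-
Ksp = [Li^+]^3[PO4^3-]
Precipitation begins when Q = Ksp. With [PO4^3-] = 0.0375 M:
1.77 × 10^-9 = (0.0375) × [Li^+]^3
[Li^+] = (1.77 × 10^-9 / 3.75 × 10^-2)^(1/3) = 3.61 × 10^-3 M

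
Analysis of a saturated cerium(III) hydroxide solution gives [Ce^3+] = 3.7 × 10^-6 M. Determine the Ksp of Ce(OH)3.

Ce(OH)3(s) ⇌ Ce^3+ + 3 OH^-
Stoichiometry gives [OH^-] = (3/1)[Ce^3+] = 1.11 × 10^-5 M.
Ksp = [Ce^3+][OH^-]^3
Ksp = 3.7 x 10^-6 × (1.11 × 10^-5)^3 = 5.1 x 10^-21

5.1e-21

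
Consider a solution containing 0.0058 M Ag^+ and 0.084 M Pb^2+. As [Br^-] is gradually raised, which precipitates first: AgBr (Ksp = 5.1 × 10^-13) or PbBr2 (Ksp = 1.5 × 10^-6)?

Each salt begins to precipitate when Q = Ksp, i.e. when [Br^-] reaches its threshold.
For AgBr: 5.1 × 10^-13 = 0.0058 × [Br^-]  ⇒  [Br^-] = 8.8 × 10^-11 M.
For PbBr2: 1.5 × 10^-6 = 0.084 × [Br^-]^2  ⇒  [Br^-] = 4.2 x 10^-3 M.
The salt with the lower threshold [Br^-] precipitates first: AgBr.

AgBr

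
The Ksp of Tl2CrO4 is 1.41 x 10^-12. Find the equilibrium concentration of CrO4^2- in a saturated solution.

Tl2CrO4(s) ⇌ 2 Tl^+ + CrO4^2-
Ksp = [Tl^+]^2[CrO4^2-]
Let s = molar solubility. Then [Tl^+] = 2s and [CrO4^2-] = s.
Substituting: Ksp = (2s)^2s = 4s^3
s^3 = 1.41 x 10^-12 / 4, so s = 7.064 × 10^-5 M
[CrO4^2-] = s = 7.06 × 10^-5 M

[CrO4^2-] ≈ 7.06e-5 M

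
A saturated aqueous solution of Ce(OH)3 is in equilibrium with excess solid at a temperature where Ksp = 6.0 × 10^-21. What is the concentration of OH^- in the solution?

[OH^-] = 1.2 × 10^-5 M

Ce(OH)3(s) ⇌ Ce^3+(aq) + 3 OH^-(aq)
Ksp = [Ce^3+][OH^-]^3
Let s = molar solubility. Then [Ce^3+] = s and [OH^-] = 3s.
So Ksp = s × (3s)^3 = 27s^4
Solving, s = (6.0 × 10^-21/27)^(1/4) = 3.86 x 10^-6 M
[OH^-] = 3s = 1.2 x 10^-5 M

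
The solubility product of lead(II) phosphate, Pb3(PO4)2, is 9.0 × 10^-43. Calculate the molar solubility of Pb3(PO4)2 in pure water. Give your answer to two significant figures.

Pb3(PO4)2(s) <=> 3 Pb^2+(aq) + 2 PO4^3-(aq)
Ksp = [Pb^2+]^3[PO4^3-]^2
For each mole of Pb3(PO4)2 that dissolves: [Pb^2+] = 3s, [PO4^3-] = 2s.
Ksp = (3s)^3(2s)^2 = 108s^5
Solving, s = (9.0 × 10^-43/108)^(1/5) = 1.5 x 10^-9 M

s = 1.5 × 10^-9 M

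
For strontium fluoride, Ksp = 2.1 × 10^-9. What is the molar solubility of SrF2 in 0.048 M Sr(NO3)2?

SrF2(s) ⇌ Sr^2+(aq) + 2 F^-(aq)
Ksp = [Sr^2+][F^-]^2
If s mol/L dissolves here, [Sr^2+] = 0.048 + s ≈ 0.048, [F^-] = 2s (since Sr^2+ from Sr(NO3)2 dominates).
Ksp ≈ 0.048 × (2s)^2
s = 1.0 × 10^-4 M
Check: s = 1.0 × 10^-4 ≪ 0.048, so the approximation is valid.

1.0 × 10^-4 M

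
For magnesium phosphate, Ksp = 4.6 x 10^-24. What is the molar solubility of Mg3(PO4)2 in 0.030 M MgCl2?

s ≈ 2.1 × 10^-10 M

Mg3(PO4)2(s) ⇌ 3 Mg^2+(aq) + 2 PO4^3-(aq)
Ksp = [Mg^2+]^3[PO4^3-]^2
Let s be the molar solubility in this solution. [Mg^2+] = 0.030 + 3s ≈ 0.030, [PO4^3-] = 2s (common-ion effect: Mg^2+ is already 0.030 M).
Ksp ≈ (0.030)^3 × (2s)^2
s = 2.1 × 10^-10 M
Check: 3s = 6.2 × 10^-10 ≪ 0.030, so the approximation is valid.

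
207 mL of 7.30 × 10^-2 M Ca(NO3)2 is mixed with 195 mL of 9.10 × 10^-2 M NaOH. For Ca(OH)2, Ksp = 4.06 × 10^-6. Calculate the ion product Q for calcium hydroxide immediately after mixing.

Q = 7.32 × 10^-5

Total volume = 207 + 195 = 402 mL.
[Ca^2+] = 7.30 × 10^-2 × (207/402) = 3.759 × 10^-2 M
[OH^-] = 9.10 x 10^-2 × (195/402) = 4.414 x 10^-2 M
Ca(OH)2(s) <=> Ca^2+(aq) + 2 OH^-(aq), so Q = [Ca^2+][OH^-]^2
Q = (3.759 × 10^-2)(4.414 x 10^-2)^2 = 7.32 x 10^-5
Q > Ksp, so Ca(OH)2 will precipitate.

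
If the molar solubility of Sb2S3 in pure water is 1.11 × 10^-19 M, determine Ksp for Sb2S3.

Sb2S3(s) <=> 2 Sb^3+(aq) + 3 S^2-(aq)
With molar solubility s: [Sb^3+] = 2s, [S^2-] = 3s.
Ksp = [Sb^3+]^2[S^2-]^3
So Ksp = (2s)^2 × (3s)^3 = 108s^5
Ksp = 108 × (1.11 x 10^-19)^5 = 1.82 × 10^-93

Ksp = 1.82 × 10^-93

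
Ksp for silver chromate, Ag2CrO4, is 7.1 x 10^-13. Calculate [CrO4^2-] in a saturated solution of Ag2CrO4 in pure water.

[CrO4^2-] ≈ 5.6 × 10^-5 M

Ag2CrO4(s) ⇌ 2 Ag^+ + CrO4^2-
Ksp = [Ag^+]^2[CrO4^2-]
For each mole of Ag2CrO4 that dissolves: [Ag^+] = 2s, [CrO4^2-] = s.
So Ksp = (2s)^2 × s = 4s^3
s^3 = 7.1 x 10^-13 / 4, so s = 5.62 × 10^-5 M
[CrO4^2-] = s = 5.6 × 10^-5 M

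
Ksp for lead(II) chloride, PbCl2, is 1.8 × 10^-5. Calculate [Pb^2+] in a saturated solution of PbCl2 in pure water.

PbCl2(s) ⇌ Pb^2+ + 2 Cl^-
Ksp = [Pb^2+][Cl^-]^2
For each mole of PbCl2 that dissolves: [Pb^2+] = s, [Cl^-] = 2s.
So Ksp = s × (2s)^2 = 4s^3
s^3 = 1.8 × 10^-5 / 4, so s = 1.65 x 10^-2 M
[Pb^2+] = s = 1.7 × 10^-2 M

1.7 x 10^-2 M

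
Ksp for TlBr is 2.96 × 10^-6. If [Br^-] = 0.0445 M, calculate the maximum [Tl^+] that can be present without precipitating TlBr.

TlBr(s) ⇌ Tl^+ + Br^-
Ksp = [Tl^+][Br^-]
Precipitation begins when Q = Ksp. With [Br^-] = 0.0445 M:
2.96 × 10^-6 = (0.0445) × [Tl^+]
[Tl^+] = (2.96 × 10^-6 / 4.45 x 10^-2) = 6.65 × 10^-5 M

[Tl^+] ≈ 6.65e-5 M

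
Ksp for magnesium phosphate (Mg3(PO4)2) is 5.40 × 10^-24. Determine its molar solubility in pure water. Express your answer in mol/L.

s ≈ 8.71e-6 M

Mg3(PO4)2(s) ⇌ 3 Mg^2+ + 2 PO4^3-
Ksp = [Mg^2+]^3[PO4^3-]^2
With molar solubility s: [Mg^2+] = 3s, [PO4^3-] = 2s.
So Ksp = (3s)^3 × (2s)^2 = 108s^5
s = (5.40 × 10^-24 / 108)^(1/5) = 8.71 × 10^-6 M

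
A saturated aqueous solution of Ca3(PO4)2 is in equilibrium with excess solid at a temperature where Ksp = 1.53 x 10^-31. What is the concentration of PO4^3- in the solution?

Ca3(PO4)2(s) <=> 3 Ca^2+ + 2 PO4^3-
Ksp = [Ca^2+]^3[PO4^3-]^2
For each mole of Ca3(PO4)2 that dissolves: [Ca^2+] = 3s, [PO4^3-] = 2s.
Ksp = (3s)^3(2s)^2 = 108s^5
s^5 = 1.53 x 10^-31 / 108, so s = 2.693 x 10^-7 M
[PO4^3-] = 2s = 5.39 x 10^-7 M

[PO4^3-] ≈ 5.39 × 10^-7 M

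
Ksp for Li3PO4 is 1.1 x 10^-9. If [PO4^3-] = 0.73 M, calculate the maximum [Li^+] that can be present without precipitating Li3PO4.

Li3PO4(s) <=> 3 Li^+(aq) + PO4^3-(aq)
Ksp = [Li^+]^3[PO4^3-]
Precipitation begins when Q = Ksp. With [PO4^3-] = 0.73 M:
1.1 x 10^-9 = (0.73) × [Li^+]^3
[Li^+] = (1.1 x 10^-9 / 7.3 × 10^-1)^(1/3) = 1.1 × 10^-3 M

[Li^+] ≈ 1.1e-3 M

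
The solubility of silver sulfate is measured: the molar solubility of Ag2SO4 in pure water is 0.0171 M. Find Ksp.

Ksp ≈ 2.00 x 10^-5

Ag2SO4(s) ⇌ 2 Ag^+ + SO4^2-
For each mole of Ag2SO4 that dissolves: [Ag^+] = 2s, [SO4^2-] = s.
Ksp = [Ag^+]^2[SO4^2-]
Ksp = (2s)^2s = 4s^3
With s = 1.71 x 10^-2: Ksp = 2.00 x 10^-5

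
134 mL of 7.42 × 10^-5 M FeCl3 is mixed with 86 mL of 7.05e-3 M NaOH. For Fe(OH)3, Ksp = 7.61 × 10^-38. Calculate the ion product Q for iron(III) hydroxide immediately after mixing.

Total volume = 134 + 86 = 220 mL.
[Fe^3+] = 7.42 × 10^-5 × (134/220) = 4.519 × 10^-5 M
[OH^-] = 7.05 x 10^-3 × (86/220) = 2.756 x 10^-3 M
Fe(OH)3(s) ⇌ Fe^3+ + 3 OH^-, so Q = [Fe^3+][OH^-]^3
Q = (4.519 × 10^-5)(2.756 × 10^-3)^3 = 9.46 x 10^-13
Q > Ksp, so Fe(OH)3 will precipitate.

Q = 9.46e-13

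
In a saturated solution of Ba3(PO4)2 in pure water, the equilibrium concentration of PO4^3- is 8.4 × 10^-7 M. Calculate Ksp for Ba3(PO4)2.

Ba3(PO4)2(s) ⇌ 3 Ba^2+ + 2 PO4^3-
Stoichiometry gives [Ba^2+] = (3/2)[PO4^3-] = 1.26 × 10^-6 M.
Ksp = [Ba^2+]^3[PO4^3-]^2
Ksp = (1.26 × 10^-6)^3 × (8.4 × 10^-7)^2 = 1.4 × 10^-30

1.4 x 10^-30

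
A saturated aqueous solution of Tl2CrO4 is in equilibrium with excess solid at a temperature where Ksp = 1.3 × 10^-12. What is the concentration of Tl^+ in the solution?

[Tl^+] ≈ 1.4 × 10^-4 M

Tl2CrO4(s) ⇌ 2 Tl^+ + CrO4^2-
Ksp = [Tl^+]^2[CrO4^2-]
If s mol/L of Tl2CrO4 dissolves, [Tl^+] = 2s and [CrO4^2-] = s.
Substituting: Ksp = (2s)^2s = 4s^3
s^3 = 1.3 × 10^-12 / 4, so s = 6.88 × 10^-5 M
[Tl^+] = 2s = 1.4 × 10^-4 M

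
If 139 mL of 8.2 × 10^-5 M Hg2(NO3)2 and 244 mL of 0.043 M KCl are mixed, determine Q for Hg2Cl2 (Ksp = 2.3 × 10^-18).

Total volume = 139 + 244 = 383 mL.
[Hg2^2+] = 8.2 × 10^-5 × (139/383) = 2.98 × 10^-5 M
[Cl^-] = 4.3 x 10^-2 × (244/383) = 2.74 x 10^-2 M
Hg2Cl2(s) ⇌ Hg2^2+(aq) + 2 Cl^-(aq), so Q = [Hg2^2+][Cl^-]^2
Q = (2.98 x 10^-5)(2.74 × 10^-2)^2 = 2.2 x 10^-8
Q > Ksp, so Hg2Cl2 will precipitate.

Q ≈ 2.2e-8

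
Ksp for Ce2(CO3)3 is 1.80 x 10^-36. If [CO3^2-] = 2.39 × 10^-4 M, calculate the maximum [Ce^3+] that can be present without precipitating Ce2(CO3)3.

3.63 × 10^-13 M

Ce2(CO3)3(s) ⇌ 2 Ce^3+(aq) + 3 CO3^2-(aq)
Ksp = [Ce^3+]^2[CO3^2-]^3
Precipitation begins when Q = Ksp. With [CO3^2-] = 2.39 × 10^-4 M:
1.80 x 10^-36 = (2.39 × 10^-4)^3 × [Ce^3+]^2
[Ce^3+] = (1.80 x 10^-36 / 1.365 × 10^-11)^(1/2) = 3.63 × 10^-13 M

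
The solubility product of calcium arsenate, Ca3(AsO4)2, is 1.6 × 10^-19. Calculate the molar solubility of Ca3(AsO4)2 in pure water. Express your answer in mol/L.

s = 6.8 × 10^-5 M

Ca3(AsO4)2(s) <=> 3 Ca^2+(aq) + 2 AsO4^3-(aq)
Ksp = [Ca^2+]^3[AsO4^3-]^2
For each mole of Ca3(AsO4)2 that dissolves: [Ca^2+] = 3s, [AsO4^3-] = 2s.
So Ksp = (3s)^3 × (2s)^2 = 108s^5
s^5 = 1.6 × 10^-19 / 108, so s = 6.8 x 10^-5 M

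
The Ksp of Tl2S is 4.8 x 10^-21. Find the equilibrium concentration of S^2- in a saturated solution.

Tl2S(s) ⇌ 2 Tl^+(aq) + S^2-(aq)
Ksp = [Tl^+]^2[S^2-]
Let s = molar solubility. Then [Tl^+] = 2s and [S^2-] = s.
So Ksp = (2s)^2 × s = 4s^3
s^3 = 4.8 x 10^-21 / 4, so s = 1.06 × 10^-7 M
[S^2-] = s = 1.1 × 10^-7 M

1.1e-7 M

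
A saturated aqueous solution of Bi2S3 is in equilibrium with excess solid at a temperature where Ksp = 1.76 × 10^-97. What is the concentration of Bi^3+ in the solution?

Bi2S3(s) <=> 2 Bi^3+(aq) + 3 S^2-(aq)
Ksp = [Bi^3+]^2[S^2-]^3
If s mol/L of Bi2S3 dissolves, [Bi^3+] = 2s and [S^2-] = 3s.
Substituting: Ksp = (2s)^2(3s)^3 = 108s^5
Solving, s = (1.76 × 10^-97/108)^(1/5) = 1.748 × 10^-20 M
[Bi^3+] = 2s = 3.50 × 10^-20 M

[Bi^3+] = 3.50 x 10^-20 M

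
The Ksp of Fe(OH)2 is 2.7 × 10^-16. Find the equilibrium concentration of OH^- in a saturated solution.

Fe(OH)2(s) ⇌ Fe^2+ + 2 OH^-
Ksp = [Fe^2+][OH^-]^2
With molar solubility s: [Fe^2+] = s, [OH^-] = 2s.
Ksp = s(2s)^2 = 4s^3
s^3 = 2.7 × 10^-16 / 4, so s = 4.07 x 10^-6 M
[OH^-] = 2s = 8.1 × 10^-6 M

[OH^-] = 8.1 × 10^-6 M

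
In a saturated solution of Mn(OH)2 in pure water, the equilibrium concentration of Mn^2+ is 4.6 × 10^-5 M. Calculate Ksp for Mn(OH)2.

Ksp ≈ 3.9 x 10^-13

Mn(OH)2(s) ⇌ Mn^2+(aq) + 2 OH^-(aq)
Stoichiometry gives [OH^-] = (2/1)[Mn^2+] = 9.20 × 10^-5 M.
Ksp = [Mn^2+][OH^-]^2
Ksp = 4.6 x 10^-5 × (9.20 x 10^-5)^2 = 3.9 × 10^-13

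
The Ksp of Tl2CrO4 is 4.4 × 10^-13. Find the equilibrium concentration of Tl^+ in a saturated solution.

Tl2CrO4(s) ⇌ 2 Tl^+ + CrO4^2-
Ksp = [Tl^+]^2[CrO4^2-]
For each mole of Tl2CrO4 that dissolves: [Tl^+] = 2s, [CrO4^2-] = s.
So Ksp = (2s)^2 × s = 4s^3
s = (4.4 × 10^-13 / 4)^(1/3) = 4.79 x 10^-5 M
[Tl^+] = 2s = 9.6 × 10^-5 M

[Tl^+] = 9.6 x 10^-5 M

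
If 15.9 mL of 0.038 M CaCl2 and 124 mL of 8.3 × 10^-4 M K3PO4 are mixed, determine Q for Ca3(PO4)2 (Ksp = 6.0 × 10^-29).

Q ≈ 4.4e-14

Total volume = 15.9 + 124 = 139.9 mL.
[Ca^2+] = 3.8 x 10^-2 × (15.9/139.9) = 4.32 × 10^-3 M
[PO4^3-] = 8.3 × 10^-4 × (124/139.9) = 7.36 x 10^-4 M
Ca3(PO4)2(s) ⇌ 3 Ca^2+(aq) + 2 PO4^3-(aq), so Q = [Ca^2+]^3[PO4^3-]^2
Q = (4.32 x 10^-3)^3(7.36 × 10^-4)^2 = 4.4 × 10^-14
Q > Ksp, so Ca3(PO4)2 will precipitate.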